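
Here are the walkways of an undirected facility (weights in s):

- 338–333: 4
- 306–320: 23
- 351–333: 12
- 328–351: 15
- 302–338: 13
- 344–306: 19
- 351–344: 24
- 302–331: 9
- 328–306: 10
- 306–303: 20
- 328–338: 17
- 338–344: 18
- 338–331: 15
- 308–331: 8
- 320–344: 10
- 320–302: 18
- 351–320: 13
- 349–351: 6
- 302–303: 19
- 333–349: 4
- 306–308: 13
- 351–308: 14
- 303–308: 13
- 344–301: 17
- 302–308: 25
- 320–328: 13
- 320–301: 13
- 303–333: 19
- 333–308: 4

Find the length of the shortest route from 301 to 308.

40 s

Running Dijkstra from 301:
301: 0
320: 13  (via 301)
344: 17  (via 301)
351: 26  (via 320)
328: 26  (via 320)
302: 31  (via 320)
349: 32  (via 351)
338: 35  (via 344)
306: 36  (via 320)
333: 36  (via 349)
308: 40  (via 351)
Shortest route: 301 → 320 → 351 → 308 = 40 s.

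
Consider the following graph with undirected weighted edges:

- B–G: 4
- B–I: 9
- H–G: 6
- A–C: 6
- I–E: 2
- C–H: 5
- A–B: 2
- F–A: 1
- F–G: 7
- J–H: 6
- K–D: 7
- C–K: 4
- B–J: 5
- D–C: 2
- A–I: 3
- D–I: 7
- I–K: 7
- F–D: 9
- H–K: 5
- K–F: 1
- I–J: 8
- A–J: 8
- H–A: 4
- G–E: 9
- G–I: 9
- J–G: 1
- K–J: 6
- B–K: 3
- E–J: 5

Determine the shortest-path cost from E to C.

11

Shortest distances from E:
E: 0
I: 2  (via E)
A: 5  (via I)
J: 5  (via E)
F: 6  (via A)
G: 6  (via J)
B: 7  (via A)
K: 7  (via F)
D: 9  (via I)
H: 9  (via A)
C: 11  (via A)
Shortest route: E–I–A–C = 11.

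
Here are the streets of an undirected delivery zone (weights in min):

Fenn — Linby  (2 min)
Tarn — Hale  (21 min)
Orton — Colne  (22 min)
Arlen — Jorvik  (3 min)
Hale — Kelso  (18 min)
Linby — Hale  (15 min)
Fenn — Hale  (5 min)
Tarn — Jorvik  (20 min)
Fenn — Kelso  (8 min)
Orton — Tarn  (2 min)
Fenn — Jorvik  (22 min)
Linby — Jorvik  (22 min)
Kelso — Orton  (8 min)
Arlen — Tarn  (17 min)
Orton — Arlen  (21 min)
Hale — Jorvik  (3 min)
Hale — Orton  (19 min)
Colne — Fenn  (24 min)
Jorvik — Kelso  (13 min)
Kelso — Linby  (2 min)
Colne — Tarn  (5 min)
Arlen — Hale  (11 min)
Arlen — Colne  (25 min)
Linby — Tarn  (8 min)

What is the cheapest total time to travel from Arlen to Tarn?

Candidate routes:
Arlen–Tarn: 17 = 17
Arlen–Jorvik–Hale–Fenn–Linby–Tarn: 3+3+5+2+8 = 21
The minimum is 17 min via Arlen–Tarn.

17 min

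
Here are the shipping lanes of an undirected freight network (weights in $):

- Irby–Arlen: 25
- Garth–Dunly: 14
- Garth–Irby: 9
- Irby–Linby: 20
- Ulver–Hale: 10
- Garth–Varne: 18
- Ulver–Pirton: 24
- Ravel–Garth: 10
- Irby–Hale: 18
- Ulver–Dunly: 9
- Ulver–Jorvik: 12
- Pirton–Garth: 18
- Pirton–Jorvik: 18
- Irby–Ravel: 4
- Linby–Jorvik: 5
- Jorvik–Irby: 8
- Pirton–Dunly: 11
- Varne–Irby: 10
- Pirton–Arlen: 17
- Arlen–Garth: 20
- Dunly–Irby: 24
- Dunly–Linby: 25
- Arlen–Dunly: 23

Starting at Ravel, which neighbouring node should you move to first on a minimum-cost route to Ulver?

Candidate routes:
Ravel–Garth–Dunly–Ulver: 10+14+9 = 33
Ravel–Irby–Garth–Dunly–Ulver: 4+9+14+9 = 36
Ravel–Irby–Jorvik–Ulver: 4+8+12 = 24
Ravel–Irby–Hale–Ulver: 4+18+10 = 32
Cheapest is Ravel–Irby–Jorvik–Ulver at $24.
So from Ravel the first move is to Irby.

Irby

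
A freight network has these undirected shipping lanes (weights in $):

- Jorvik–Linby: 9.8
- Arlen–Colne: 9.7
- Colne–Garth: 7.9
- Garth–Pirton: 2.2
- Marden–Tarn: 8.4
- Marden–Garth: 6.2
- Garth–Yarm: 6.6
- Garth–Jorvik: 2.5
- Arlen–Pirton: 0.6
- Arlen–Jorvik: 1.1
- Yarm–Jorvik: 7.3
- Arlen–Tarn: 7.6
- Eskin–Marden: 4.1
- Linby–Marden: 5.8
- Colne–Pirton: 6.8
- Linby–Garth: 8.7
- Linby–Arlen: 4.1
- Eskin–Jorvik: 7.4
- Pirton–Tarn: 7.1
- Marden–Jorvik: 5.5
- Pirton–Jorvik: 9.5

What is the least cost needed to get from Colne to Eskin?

$15.9

Settle nodes by increasing distance from Colne:
Colne: 0
Pirton: 6.8  (via Colne)
Arlen: 7.4  (via Pirton)
Garth: 7.9  (via Colne)
Jorvik: 8.5  (via Arlen)
Linby: 11.5  (via Arlen)
Tarn: 13.9  (via Pirton)
Marden: 14  (via Jorvik)
Yarm: 14.5  (via Garth)
Eskin: 15.9  (via Jorvik)
Shortest route: Colne → Pirton → Arlen → Jorvik → Eskin = $15.9.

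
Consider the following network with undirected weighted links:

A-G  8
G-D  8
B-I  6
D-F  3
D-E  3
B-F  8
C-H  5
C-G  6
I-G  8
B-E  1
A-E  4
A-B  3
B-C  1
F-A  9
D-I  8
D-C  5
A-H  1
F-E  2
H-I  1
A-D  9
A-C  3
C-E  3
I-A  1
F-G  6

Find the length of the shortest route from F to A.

Candidate routes:
F–E–B–C–A: 2+1+1+3 = 7
F–E–A: 2+4 = 6
The minimum is 6 via F–E–A.

6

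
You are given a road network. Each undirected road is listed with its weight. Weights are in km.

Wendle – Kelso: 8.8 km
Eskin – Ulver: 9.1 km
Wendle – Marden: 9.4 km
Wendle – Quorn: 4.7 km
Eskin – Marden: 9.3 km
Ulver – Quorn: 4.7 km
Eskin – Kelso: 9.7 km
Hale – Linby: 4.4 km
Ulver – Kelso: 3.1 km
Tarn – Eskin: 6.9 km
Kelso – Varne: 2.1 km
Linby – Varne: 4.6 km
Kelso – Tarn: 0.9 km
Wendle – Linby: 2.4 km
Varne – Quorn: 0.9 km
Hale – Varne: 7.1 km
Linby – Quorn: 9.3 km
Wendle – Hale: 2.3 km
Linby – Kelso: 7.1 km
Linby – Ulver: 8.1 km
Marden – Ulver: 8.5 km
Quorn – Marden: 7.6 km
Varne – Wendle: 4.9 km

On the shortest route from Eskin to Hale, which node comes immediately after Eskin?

Tarn

Enumerating some paths:
Eskin–Tarn–Kelso–Varne–Wendle–Hale: 6.9+0.9+2.1+4.9+2.3 = 17.1
Eskin–Tarn–Kelso–Varne–Hale: 6.9+0.9+2.1+7.1 = 17
The minimum is 17 km via Eskin–Tarn–Kelso–Varne–Hale.
So from Eskin the first move is to Tarn.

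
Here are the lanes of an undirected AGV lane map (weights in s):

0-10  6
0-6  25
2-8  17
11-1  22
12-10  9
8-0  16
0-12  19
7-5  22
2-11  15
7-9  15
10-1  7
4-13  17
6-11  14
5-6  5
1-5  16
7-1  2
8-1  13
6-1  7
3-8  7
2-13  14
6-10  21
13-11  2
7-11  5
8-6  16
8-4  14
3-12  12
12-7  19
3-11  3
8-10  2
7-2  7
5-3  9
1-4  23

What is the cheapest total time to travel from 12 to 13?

Shortest distances from 12:
12: 0
10: 9  (via 12)
8: 11  (via 10)
3: 12  (via 12)
0: 15  (via 10)
11: 15  (via 3)
1: 16  (via 10)
13: 17  (via 11)
Shortest route: 12 → 3 → 11 → 13 = 17 s.

17 s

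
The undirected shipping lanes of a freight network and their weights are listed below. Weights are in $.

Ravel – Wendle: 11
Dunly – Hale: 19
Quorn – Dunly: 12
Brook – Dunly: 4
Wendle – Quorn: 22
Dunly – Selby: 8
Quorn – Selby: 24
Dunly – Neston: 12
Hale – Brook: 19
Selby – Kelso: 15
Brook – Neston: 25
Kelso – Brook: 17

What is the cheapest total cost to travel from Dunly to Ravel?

Candidate routes:
Dunly–Selby–Quorn–Wendle–Ravel: 8+24+22+11 = 65
Dunly–Brook–Kelso–Selby–Quorn–Wendle–Ravel: 4+17+15+24+22+11 = 93
Dunly–Quorn–Wendle–Ravel: 12+22+11 = 45
The minimum is $45 via Dunly–Quorn–Wendle–Ravel.

$45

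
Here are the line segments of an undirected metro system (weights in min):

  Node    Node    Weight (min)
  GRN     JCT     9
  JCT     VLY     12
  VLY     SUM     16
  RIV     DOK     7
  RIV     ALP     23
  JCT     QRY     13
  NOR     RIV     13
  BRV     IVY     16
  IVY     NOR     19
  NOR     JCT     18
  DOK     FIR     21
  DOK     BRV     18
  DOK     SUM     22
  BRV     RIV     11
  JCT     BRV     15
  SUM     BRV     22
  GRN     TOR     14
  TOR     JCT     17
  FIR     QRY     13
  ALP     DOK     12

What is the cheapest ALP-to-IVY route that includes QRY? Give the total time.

90 min

Best ALP to QRY: ALP → DOK → FIR → QRY costing 46
Shortest QRY→IVY: QRY → JCT → BRV → IVY = 44
Total via QRY: 46 + 44 = 90 min.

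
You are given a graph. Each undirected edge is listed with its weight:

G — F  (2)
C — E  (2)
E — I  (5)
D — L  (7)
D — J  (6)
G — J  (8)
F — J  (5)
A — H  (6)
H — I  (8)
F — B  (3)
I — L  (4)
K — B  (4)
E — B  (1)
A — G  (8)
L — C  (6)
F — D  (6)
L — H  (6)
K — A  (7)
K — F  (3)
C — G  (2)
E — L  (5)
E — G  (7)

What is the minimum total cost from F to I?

Settle nodes by increasing distance from F:
F: 0
G: 2  (via F)
B: 3  (via F)
K: 3  (via F)
C: 4  (via G)
E: 4  (via B)
J: 5  (via F)
D: 6  (via F)
I: 9  (via E)
Shortest route: F–B–E–I = 9.

9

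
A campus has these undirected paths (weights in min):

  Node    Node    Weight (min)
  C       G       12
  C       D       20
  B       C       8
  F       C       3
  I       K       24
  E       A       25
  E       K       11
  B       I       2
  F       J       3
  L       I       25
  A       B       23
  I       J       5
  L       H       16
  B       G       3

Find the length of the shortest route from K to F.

32 min

Settle nodes by increasing distance from K:
K: 0
E: 11  (via K)
I: 24  (via K)
B: 26  (via I)
G: 29  (via B)
J: 29  (via I)
F: 32  (via J)
Shortest route: K → I → J → F = 32 min.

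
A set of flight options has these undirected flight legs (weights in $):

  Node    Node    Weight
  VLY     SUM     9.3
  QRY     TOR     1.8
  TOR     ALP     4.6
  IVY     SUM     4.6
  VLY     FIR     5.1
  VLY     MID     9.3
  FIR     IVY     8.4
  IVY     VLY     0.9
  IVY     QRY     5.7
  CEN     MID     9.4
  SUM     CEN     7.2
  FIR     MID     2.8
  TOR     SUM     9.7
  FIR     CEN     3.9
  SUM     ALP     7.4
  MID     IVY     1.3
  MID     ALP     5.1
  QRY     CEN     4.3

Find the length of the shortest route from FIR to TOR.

$10

Compare a few routes:
FIR–MID–IVY–QRY–TOR: 2.8+1.3+5.7+1.8 = 11.6
FIR–CEN–QRY–TOR: 3.9+4.3+1.8 = 10
The minimum is $10 via FIR–CEN–QRY–TOR.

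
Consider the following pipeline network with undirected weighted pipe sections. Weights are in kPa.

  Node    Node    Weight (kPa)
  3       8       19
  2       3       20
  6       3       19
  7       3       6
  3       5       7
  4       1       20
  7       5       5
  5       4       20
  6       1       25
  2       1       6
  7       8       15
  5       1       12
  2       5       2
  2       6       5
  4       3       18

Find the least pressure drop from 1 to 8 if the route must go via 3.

34 kPa

Shortest 1→3: 1–2–5–3 = 15
Shortest 3→8: 3–8 = 19
Total via 3: 15 + 19 = 34 kPa.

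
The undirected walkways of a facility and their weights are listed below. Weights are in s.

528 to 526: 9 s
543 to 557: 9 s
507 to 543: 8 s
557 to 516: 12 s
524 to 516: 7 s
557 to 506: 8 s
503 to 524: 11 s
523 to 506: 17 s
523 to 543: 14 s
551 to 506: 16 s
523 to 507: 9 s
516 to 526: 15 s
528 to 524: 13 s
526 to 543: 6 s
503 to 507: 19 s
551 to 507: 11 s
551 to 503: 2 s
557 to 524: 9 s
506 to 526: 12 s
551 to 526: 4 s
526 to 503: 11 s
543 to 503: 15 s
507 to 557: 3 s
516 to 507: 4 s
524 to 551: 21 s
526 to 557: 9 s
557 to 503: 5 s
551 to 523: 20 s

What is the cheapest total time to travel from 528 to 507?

21 s

Settle nodes by increasing distance from 528:
528: 0
526: 9  (via 528)
524: 13  (via 528)
551: 13  (via 526)
543: 15  (via 526)
503: 15  (via 551)
557: 18  (via 526)
516: 20  (via 524)
506: 21  (via 526)
507: 21  (via 557)
Shortest route: 528 → 526 → 557 → 507 = 21 s.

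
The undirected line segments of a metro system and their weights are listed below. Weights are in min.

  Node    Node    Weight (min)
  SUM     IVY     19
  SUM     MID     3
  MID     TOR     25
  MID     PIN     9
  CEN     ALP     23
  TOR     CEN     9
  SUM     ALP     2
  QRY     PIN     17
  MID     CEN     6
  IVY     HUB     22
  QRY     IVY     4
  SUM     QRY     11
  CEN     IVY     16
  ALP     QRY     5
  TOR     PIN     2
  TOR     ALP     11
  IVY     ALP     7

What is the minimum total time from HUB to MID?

Enumerating some paths:
HUB - IVY - ALP - SUM - MID: 22+7+2+3 = 34
HUB - IVY - QRY - ALP - SUM - MID: 22+4+5+2+3 = 36
The minimum is 34 min via HUB - IVY - ALP - SUM - MID.

34 min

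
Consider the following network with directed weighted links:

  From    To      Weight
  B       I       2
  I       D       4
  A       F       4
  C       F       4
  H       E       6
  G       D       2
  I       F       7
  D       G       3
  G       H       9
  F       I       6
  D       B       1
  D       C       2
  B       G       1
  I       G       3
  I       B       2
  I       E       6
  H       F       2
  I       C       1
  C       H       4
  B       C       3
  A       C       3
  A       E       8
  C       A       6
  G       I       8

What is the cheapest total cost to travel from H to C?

Shortest distances from H:
H: 0
F: 2  (via H)
E: 6  (via H)
I: 8  (via F)
C: 9  (via I)
Shortest route: H–F–I–C = 9.

9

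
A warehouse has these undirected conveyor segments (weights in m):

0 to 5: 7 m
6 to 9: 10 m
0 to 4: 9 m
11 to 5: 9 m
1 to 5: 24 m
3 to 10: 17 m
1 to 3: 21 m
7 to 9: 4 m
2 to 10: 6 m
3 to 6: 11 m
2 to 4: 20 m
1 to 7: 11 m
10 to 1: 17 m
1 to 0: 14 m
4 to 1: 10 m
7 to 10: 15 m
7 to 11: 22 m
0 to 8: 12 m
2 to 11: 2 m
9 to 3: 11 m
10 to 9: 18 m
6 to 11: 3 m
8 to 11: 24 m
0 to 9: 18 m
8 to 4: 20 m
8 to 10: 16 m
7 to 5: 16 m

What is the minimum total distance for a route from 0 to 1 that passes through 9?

Shortest 0→9: 0 → 9 = 18
Shortest 9→1: 9 → 7 → 1 = 15
Total via 9: 18 + 15 = 33 m.

33 m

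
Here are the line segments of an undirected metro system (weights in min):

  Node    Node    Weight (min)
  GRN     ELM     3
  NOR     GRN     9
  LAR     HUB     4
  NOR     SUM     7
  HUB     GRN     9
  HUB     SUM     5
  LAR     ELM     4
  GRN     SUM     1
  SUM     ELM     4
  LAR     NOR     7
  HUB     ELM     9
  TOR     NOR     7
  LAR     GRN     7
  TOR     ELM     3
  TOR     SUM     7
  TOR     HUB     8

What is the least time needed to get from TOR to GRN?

Shortest distances from TOR:
TOR: 0
ELM: 3  (via TOR)
GRN: 6  (via ELM)
Shortest route: TOR–ELM–GRN = 6 min.

6 min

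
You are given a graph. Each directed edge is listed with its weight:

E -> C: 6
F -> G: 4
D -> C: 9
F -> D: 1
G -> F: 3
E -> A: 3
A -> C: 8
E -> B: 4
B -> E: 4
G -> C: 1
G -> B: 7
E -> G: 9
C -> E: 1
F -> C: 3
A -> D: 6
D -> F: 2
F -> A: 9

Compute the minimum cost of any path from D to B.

Settle nodes by increasing distance from D:
D: 0
F: 2  (via D)
C: 5  (via F)
E: 6  (via C)
G: 6  (via F)
A: 9  (via E)
B: 10  (via E)
Shortest route: D–F–C–E–B = 10.

10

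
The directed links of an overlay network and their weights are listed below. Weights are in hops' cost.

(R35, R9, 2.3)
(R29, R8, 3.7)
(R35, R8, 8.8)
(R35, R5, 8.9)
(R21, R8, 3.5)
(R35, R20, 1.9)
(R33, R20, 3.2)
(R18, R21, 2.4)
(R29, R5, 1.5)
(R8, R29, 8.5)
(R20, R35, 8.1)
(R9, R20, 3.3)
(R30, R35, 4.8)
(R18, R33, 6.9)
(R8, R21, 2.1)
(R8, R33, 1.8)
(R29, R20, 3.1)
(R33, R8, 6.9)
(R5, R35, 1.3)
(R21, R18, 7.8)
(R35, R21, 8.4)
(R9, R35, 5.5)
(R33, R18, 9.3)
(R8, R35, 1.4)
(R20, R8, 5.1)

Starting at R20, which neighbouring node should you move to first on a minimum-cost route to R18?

R8

Compare a few routes:
R20 - R35 - R21 - R18: 8.1+8.4+7.8 = 24.3
R20 - R8 - R21 - R18: 5.1+2.1+7.8 = 15
R20 - R8 - R35 - R21 - R18: 5.1+1.4+8.4+7.8 = 22.7
R20 - R8 - R33 - R18: 5.1+1.8+9.3 = 16.2
The minimum is 15 hops' cost via R20 - R8 - R21 - R18.
So from R20 the first move is to R8.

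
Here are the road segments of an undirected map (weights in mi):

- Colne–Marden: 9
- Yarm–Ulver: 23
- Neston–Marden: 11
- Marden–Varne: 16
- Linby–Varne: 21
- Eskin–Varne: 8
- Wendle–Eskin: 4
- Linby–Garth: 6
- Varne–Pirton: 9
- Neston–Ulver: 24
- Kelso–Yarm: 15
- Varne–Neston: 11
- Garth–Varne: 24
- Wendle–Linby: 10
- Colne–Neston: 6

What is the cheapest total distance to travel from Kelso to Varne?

Enumerating some paths:
Kelso–Yarm–Ulver–Neston–Varne: 15+23+24+11 = 73
Kelso–Yarm–Ulver–Neston–Colne–Marden–Varne: 15+23+24+6+9+16 = 93
Kelso–Yarm–Ulver–Neston–Marden–Varne: 15+23+24+11+16 = 89
Cheapest is Kelso–Yarm–Ulver–Neston–Varne at 73 mi.

73 mi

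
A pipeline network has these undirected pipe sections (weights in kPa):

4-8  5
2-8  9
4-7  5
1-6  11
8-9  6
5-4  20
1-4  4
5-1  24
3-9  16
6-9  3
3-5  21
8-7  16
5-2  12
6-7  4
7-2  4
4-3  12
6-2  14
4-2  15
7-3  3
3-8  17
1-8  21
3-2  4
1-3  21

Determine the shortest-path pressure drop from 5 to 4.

Enumerating some paths:
5 - 4: 20 = 20
5 - 2 - 3 - 7 - 4: 12+4+3+5 = 24
5 - 2 - 8 - 4: 12+9+5 = 26
5 - 2 - 7 - 4: 12+4+5 = 21
The minimum is 20 kPa via 5 - 4.

20 kPa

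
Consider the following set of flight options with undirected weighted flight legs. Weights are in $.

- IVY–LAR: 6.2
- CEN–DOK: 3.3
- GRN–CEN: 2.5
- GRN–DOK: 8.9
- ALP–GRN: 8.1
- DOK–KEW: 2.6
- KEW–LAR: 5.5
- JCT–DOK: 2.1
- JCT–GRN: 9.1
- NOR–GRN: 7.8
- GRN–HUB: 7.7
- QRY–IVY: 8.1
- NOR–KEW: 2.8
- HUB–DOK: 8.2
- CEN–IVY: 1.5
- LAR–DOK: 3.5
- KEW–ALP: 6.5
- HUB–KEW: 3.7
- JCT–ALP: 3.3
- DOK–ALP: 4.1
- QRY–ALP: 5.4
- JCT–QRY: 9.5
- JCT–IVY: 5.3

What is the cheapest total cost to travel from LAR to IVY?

$6.2

Shortest distances from LAR:
LAR: 0
DOK: 3.5  (via LAR)
KEW: 5.5  (via LAR)
JCT: 5.6  (via DOK)
IVY: 6.2  (via LAR)
Shortest route: LAR → IVY = $6.2.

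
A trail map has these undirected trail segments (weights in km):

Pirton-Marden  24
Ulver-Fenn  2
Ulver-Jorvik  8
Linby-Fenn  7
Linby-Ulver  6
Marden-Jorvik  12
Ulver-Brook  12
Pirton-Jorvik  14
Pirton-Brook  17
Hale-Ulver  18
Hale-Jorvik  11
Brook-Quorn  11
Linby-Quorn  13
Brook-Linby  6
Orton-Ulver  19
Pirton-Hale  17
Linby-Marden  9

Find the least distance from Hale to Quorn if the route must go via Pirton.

Best Hale to Pirton: Hale–Pirton costing 17
Shortest Pirton→Quorn: Pirton–Brook–Quorn = 28
Total via Pirton: 17 + 28 = 45 km.

45 km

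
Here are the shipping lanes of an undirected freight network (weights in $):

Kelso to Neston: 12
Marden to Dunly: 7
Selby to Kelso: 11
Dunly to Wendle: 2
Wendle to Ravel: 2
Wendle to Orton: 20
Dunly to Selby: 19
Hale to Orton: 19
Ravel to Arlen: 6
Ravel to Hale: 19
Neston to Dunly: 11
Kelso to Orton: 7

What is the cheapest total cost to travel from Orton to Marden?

Settle nodes by increasing distance from Orton:
Orton: 0
Kelso: 7  (via Orton)
Selby: 18  (via Kelso)
Hale: 19  (via Orton)
Neston: 19  (via Kelso)
Wendle: 20  (via Orton)
Ravel: 22  (via Wendle)
Dunly: 22  (via Wendle)
Arlen: 28  (via Ravel)
Marden: 29  (via Dunly)
Shortest route: Orton–Wendle–Dunly–Marden = $29.

$29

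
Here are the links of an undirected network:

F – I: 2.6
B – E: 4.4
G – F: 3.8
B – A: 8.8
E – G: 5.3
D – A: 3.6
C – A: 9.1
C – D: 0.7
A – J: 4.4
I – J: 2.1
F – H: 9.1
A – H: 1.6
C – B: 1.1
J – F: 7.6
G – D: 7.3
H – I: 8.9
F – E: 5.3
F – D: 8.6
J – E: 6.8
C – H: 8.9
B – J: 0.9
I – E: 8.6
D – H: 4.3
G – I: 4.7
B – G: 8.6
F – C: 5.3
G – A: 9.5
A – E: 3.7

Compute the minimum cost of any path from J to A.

4.4

Running Dijkstra from J:
J: 0
B: 0.9  (via J)
C: 2  (via B)
I: 2.1  (via J)
D: 2.7  (via C)
A: 4.4  (via J)
Shortest route: J–A = 4.4.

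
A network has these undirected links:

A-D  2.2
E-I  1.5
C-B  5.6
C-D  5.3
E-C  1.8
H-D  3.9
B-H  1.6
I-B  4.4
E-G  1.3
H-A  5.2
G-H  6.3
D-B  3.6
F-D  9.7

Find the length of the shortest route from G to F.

18.1

Running Dijkstra from G:
G: 0
E: 1.3  (via G)
I: 2.8  (via E)
C: 3.1  (via E)
H: 6.3  (via G)
B: 7.2  (via I)
D: 8.4  (via C)
A: 10.6  (via D)
F: 18.1  (via D)
Shortest route: G–E–C–D–F = 18.1.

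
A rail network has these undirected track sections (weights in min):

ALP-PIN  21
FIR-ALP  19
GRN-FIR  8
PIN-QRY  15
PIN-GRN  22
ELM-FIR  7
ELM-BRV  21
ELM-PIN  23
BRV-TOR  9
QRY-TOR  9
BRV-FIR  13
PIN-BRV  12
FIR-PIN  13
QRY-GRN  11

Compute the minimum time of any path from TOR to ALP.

41 min

Running Dijkstra from TOR:
TOR: 0
BRV: 9  (via TOR)
QRY: 9  (via TOR)
GRN: 20  (via QRY)
PIN: 21  (via BRV)
FIR: 22  (via BRV)
ELM: 29  (via FIR)
ALP: 41  (via FIR)
Shortest route: TOR → BRV → FIR → ALP = 41 min.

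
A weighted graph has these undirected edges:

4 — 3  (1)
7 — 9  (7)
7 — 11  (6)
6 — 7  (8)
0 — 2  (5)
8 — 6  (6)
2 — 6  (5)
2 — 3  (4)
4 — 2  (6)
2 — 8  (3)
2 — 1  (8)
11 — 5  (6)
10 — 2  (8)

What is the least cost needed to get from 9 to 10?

Enumerating some paths:
9–7–6–8–2–10: 7+8+6+3+8 = 32
9–7–6–2–10: 7+8+5+8 = 28
The minimum is 28 via 9–7–6–2–10.

28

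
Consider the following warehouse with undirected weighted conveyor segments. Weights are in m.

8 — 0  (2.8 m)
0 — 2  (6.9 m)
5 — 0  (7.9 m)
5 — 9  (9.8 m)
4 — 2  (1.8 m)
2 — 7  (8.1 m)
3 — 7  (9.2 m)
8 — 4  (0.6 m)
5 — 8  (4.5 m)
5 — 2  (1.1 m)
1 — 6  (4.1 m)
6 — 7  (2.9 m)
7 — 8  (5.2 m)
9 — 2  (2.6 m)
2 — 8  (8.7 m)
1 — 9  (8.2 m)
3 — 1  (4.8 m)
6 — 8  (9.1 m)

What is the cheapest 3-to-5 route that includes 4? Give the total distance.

Best 3 to 4: 3 → 7 → 8 → 4 costing 15
Best 4 to 5: 4 → 2 → 5 costing 2.9
Total via 4: 15 + 2.9 = 17.9 m.

17.9 m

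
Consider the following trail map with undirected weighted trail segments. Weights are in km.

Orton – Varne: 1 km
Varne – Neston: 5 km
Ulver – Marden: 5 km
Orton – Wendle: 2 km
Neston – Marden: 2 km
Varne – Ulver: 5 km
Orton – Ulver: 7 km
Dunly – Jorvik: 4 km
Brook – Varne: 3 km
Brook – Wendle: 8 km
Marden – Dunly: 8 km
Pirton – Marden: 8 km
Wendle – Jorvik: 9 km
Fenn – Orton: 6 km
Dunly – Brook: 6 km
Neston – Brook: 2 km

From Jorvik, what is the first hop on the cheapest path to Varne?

Wendle

Compare a few routes:
Jorvik–Dunly–Brook–Varne: 4+6+3 = 13
Jorvik–Wendle–Orton–Varne: 9+2+1 = 12
The minimum is 12 km via Jorvik–Wendle–Orton–Varne.
So from Jorvik the first move is to Wendle.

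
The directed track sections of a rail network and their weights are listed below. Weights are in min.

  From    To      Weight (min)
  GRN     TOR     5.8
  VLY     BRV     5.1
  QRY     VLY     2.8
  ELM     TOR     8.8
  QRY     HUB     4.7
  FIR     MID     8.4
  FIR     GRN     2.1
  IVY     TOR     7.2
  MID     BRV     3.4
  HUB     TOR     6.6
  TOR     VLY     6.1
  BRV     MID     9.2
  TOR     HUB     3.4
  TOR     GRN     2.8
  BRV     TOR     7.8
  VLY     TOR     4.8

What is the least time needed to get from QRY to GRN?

Shortest distances from QRY:
QRY: 0
VLY: 2.8  (via QRY)
HUB: 4.7  (via QRY)
TOR: 7.6  (via VLY)
BRV: 7.9  (via VLY)
GRN: 10.4  (via TOR)
Shortest route: QRY → VLY → TOR → GRN = 10.4 min.

10.4 min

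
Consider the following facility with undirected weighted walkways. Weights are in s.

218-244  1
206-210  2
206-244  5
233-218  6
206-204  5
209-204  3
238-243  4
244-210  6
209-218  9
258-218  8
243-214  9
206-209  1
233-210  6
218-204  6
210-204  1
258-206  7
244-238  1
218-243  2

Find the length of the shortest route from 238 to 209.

7 s

Settle nodes by increasing distance from 238:
238: 0
244: 1  (via 238)
218: 2  (via 244)
243: 4  (via 238)
206: 6  (via 244)
210: 7  (via 244)
209: 7  (via 206)
Shortest route: 238–244–206–209 = 7 s.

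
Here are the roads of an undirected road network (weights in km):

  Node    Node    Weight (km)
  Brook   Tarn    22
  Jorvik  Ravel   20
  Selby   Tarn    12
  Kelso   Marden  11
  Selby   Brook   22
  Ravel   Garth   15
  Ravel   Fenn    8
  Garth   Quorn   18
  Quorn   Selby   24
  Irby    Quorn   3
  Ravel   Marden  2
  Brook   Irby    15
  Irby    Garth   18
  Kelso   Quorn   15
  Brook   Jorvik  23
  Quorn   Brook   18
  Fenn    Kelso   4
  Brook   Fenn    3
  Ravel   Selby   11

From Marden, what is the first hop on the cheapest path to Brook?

Ravel

Compare a few routes:
Marden–Ravel–Fenn–Brook: 2+8+3 = 13
Marden–Kelso–Fenn–Brook: 11+4+3 = 18
The minimum is 13 km via Marden–Ravel–Fenn–Brook.
So from Marden the first move is to Ravel.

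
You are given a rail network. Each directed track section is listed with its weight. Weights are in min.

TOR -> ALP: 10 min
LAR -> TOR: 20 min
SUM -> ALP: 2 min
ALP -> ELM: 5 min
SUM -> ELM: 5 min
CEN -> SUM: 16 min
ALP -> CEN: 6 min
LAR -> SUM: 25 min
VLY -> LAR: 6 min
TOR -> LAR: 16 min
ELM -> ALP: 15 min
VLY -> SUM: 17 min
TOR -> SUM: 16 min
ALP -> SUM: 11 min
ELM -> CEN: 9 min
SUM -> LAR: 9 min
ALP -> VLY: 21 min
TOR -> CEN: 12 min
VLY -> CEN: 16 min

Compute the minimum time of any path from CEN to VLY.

39 min

Shortest distances from CEN:
CEN: 0
SUM: 16  (via CEN)
ALP: 18  (via SUM)
ELM: 21  (via SUM)
LAR: 25  (via SUM)
VLY: 39  (via ALP)
Shortest route: CEN–SUM–ALP–VLY = 39 min.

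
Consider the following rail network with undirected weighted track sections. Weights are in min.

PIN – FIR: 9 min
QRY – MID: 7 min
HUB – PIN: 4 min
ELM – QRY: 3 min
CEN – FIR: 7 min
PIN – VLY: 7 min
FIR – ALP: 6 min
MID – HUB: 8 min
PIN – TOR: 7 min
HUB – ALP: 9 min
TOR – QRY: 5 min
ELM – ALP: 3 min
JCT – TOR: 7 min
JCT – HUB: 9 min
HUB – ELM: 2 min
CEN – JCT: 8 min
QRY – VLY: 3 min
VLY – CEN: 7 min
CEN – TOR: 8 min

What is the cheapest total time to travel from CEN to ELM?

Running Dijkstra from CEN:
CEN: 0
FIR: 7  (via CEN)
VLY: 7  (via CEN)
JCT: 8  (via CEN)
TOR: 8  (via CEN)
QRY: 10  (via VLY)
ALP: 13  (via FIR)
ELM: 13  (via QRY)
Shortest route: CEN–VLY–QRY–ELM = 13 min.

13 min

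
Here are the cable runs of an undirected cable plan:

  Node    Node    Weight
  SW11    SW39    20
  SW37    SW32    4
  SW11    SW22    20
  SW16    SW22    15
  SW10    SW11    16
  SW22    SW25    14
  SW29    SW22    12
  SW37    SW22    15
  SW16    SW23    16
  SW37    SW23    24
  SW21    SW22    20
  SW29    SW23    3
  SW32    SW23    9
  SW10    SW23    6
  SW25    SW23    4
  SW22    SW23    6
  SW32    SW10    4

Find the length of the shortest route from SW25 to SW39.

Enumerating some paths:
SW25–SW23–SW32–SW10–SW11–SW39: 4+9+4+16+20 = 53
SW25–SW23–SW10–SW11–SW39: 4+6+16+20 = 46
SW25–SW23–SW22–SW11–SW39: 4+6+20+20 = 50
Cheapest is SW25–SW23–SW10–SW11–SW39 at 46.

46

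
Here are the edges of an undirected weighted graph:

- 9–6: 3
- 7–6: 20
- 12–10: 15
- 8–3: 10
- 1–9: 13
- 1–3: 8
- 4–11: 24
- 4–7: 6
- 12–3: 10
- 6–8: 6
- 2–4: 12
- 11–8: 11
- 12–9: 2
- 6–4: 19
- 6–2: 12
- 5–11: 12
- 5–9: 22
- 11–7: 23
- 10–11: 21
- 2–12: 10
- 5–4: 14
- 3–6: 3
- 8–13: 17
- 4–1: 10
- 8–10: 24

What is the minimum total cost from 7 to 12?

Compare a few routes:
7 - 6 - 9 - 12: 20+3+2 = 25
7 - 4 - 1 - 9 - 12: 6+10+13+2 = 31
7 - 4 - 2 - 12: 6+12+10 = 28
7 - 4 - 6 - 9 - 12: 6+19+3+2 = 30
Cheapest is 7 - 6 - 9 - 12 at 25.

25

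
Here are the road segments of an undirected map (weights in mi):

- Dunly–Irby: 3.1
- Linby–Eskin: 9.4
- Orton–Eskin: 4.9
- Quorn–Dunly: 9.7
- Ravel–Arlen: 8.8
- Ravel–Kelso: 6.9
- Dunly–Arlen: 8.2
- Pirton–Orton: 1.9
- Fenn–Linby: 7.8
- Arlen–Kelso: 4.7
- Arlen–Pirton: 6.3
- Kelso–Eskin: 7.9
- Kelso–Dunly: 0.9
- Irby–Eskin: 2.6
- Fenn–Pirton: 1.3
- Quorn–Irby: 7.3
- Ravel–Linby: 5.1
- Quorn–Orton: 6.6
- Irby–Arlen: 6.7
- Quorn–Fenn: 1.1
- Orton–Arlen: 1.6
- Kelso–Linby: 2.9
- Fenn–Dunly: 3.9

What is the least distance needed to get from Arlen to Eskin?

Settle nodes by increasing distance from Arlen:
Arlen: 0
Orton: 1.6  (via Arlen)
Pirton: 3.5  (via Orton)
Kelso: 4.7  (via Arlen)
Fenn: 4.8  (via Pirton)
Dunly: 5.6  (via Kelso)
Quorn: 5.9  (via Fenn)
Eskin: 6.5  (via Orton)
Shortest route: Arlen–Orton–Eskin = 6.5 mi.

6.5 mi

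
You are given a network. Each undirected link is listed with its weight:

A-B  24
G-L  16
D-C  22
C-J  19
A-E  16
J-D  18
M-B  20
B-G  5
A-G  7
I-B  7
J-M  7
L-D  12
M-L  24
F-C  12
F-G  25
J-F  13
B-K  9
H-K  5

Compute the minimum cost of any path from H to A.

Settle nodes by increasing distance from H:
H: 0
K: 5  (via H)
B: 14  (via K)
G: 19  (via B)
I: 21  (via B)
A: 26  (via G)
Shortest route: H–K–B–G–A = 26.

26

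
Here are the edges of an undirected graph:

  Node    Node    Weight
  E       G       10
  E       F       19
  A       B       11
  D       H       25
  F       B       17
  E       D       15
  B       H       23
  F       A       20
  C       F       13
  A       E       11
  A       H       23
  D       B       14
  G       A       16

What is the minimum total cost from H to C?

Enumerating some paths:
H–B–F–C: 23+17+13 = 53
H–A–F–C: 23+20+13 = 56
H–A–E–F–C: 23+11+19+13 = 66
H–A–B–F–C: 23+11+17+13 = 64
The minimum is 53 via H–B–F–C.

53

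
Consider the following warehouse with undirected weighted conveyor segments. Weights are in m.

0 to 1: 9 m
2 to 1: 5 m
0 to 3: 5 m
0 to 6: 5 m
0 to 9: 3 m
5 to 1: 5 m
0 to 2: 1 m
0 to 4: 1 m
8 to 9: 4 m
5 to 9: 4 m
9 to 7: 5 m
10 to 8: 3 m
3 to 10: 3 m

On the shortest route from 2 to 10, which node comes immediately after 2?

Candidate routes:
2 → 0 → 3 → 10: 1+5+3 = 9
2 → 0 → 9 → 8 → 10: 1+3+4+3 = 11
2 → 1 → 5 → 9 → 8 → 10: 5+5+4+4+3 = 21
Cheapest is 2 → 0 → 3 → 10 at 9 m.
So from 2 the first move is to 0.

0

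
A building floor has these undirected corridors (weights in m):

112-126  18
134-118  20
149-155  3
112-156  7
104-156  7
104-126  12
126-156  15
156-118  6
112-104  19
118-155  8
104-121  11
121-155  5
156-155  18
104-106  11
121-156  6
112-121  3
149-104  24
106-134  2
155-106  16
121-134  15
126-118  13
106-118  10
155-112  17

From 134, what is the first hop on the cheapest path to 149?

Enumerating some paths:
134–121–155–149: 15+5+3 = 23
134–106–155–149: 2+16+3 = 21
The minimum is 21 m via 134–106–155–149.
So from 134 the first move is to 106.

106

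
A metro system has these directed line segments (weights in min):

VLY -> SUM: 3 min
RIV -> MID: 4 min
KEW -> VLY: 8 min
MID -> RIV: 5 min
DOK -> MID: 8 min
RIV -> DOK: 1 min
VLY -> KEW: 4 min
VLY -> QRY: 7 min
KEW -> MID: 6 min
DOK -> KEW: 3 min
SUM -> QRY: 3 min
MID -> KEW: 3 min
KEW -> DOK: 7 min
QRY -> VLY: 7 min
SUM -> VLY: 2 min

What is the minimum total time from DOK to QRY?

17 min

Shortest distances from DOK:
DOK: 0
KEW: 3  (via DOK)
MID: 8  (via DOK)
VLY: 11  (via KEW)
RIV: 13  (via MID)
SUM: 14  (via VLY)
QRY: 17  (via SUM)
Shortest route: DOK–KEW–VLY–SUM–QRY = 17 min.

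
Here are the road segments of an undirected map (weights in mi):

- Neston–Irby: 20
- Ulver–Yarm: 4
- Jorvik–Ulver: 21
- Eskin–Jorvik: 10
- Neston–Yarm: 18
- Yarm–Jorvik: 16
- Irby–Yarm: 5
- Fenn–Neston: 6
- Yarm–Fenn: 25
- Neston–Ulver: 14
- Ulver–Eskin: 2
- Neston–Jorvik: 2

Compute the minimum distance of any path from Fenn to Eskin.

Compare a few routes:
Fenn → Neston → Ulver → Eskin: 6+14+2 = 22
Fenn → Neston → Jorvik → Eskin: 6+2+10 = 18
Cheapest is Fenn → Neston → Jorvik → Eskin at 18 mi.

18 mi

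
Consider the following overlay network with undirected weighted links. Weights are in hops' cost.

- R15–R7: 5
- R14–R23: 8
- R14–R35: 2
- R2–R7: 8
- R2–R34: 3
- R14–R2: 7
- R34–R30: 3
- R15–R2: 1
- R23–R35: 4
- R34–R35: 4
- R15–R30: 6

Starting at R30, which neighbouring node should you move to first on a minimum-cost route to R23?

R34

Candidate routes:
R30 - R34 - R35 - R14 - R23: 3+4+2+8 = 17
R30 - R15 - R2 - R34 - R35 - R23: 6+1+3+4+4 = 18
R30 - R34 - R35 - R23: 3+4+4 = 11
R30 - R34 - R2 - R14 - R35 - R23: 3+3+7+2+4 = 19
Cheapest is R30 - R34 - R35 - R23 at 11 hops' cost.
So from R30 the first move is to R34.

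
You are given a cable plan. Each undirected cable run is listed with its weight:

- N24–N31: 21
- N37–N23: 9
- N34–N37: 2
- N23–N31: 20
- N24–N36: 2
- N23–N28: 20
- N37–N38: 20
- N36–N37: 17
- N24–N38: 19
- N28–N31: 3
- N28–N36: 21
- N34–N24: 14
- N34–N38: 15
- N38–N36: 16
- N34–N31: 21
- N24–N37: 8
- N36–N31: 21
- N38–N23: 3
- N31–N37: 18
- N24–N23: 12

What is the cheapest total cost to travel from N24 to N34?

Settle nodes by increasing distance from N24:
N24: 0
N36: 2  (via N24)
N37: 8  (via N24)
N34: 10  (via N37)
Shortest route: N24 → N37 → N34 = 10.

10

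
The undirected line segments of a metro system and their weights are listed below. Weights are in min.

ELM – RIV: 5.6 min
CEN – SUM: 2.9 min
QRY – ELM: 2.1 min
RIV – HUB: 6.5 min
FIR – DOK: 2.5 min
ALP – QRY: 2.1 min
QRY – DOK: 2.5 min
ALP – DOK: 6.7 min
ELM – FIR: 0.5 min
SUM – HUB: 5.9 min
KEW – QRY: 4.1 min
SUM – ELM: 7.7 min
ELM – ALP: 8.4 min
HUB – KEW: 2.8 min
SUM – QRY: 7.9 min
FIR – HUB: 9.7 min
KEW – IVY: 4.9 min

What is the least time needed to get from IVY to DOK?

Enumerating some paths:
IVY - KEW - QRY - ALP - DOK: 4.9+4.1+2.1+6.7 = 17.8
IVY - KEW - QRY - DOK: 4.9+4.1+2.5 = 11.5
IVY - KEW - QRY - ELM - FIR - DOK: 4.9+4.1+2.1+0.5+2.5 = 14.1
The minimum is 11.5 min via IVY - KEW - QRY - DOK.

11.5 min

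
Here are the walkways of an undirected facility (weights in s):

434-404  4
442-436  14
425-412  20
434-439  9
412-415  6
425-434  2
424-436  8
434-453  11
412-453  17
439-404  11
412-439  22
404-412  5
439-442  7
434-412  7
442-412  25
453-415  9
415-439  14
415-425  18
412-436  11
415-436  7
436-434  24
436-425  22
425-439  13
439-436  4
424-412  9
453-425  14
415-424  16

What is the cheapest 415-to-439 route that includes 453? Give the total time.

29 s

Best 415 to 453: 415 → 453 costing 9
Best 453 to 439: 453 → 434 → 439 costing 20
Total via 453: 9 + 20 = 29 s.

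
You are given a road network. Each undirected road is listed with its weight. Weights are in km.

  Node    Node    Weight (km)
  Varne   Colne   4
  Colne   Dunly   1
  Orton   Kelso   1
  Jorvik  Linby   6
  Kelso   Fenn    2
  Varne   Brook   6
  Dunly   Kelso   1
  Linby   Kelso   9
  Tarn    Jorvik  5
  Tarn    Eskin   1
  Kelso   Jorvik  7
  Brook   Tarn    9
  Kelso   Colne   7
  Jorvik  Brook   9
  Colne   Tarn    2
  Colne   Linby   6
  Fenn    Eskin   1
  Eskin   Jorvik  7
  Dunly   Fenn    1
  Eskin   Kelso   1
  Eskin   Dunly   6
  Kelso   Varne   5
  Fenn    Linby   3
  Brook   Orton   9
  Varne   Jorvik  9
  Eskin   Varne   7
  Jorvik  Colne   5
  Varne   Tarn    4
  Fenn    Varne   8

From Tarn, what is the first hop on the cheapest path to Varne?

Enumerating some paths:
Tarn → Varne: 4 = 4
Tarn → Colne → Varne: 2+4 = 6
Tarn → Eskin → Kelso → Varne: 1+1+5 = 7
The minimum is 4 km via Tarn → Varne.
So from Tarn the first move is to Varne.

Varne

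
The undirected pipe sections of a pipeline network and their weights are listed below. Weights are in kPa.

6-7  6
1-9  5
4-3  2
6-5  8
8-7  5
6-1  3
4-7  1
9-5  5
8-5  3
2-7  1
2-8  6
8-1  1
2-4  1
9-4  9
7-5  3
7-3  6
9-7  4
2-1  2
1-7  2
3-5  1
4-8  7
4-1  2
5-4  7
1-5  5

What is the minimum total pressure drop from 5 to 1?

4 kPa

Shortest distances from 5:
5: 0
3: 1  (via 5)
4: 3  (via 3)
7: 3  (via 5)
8: 3  (via 5)
1: 4  (via 8)
Shortest route: 5 → 8 → 1 = 4 kPa.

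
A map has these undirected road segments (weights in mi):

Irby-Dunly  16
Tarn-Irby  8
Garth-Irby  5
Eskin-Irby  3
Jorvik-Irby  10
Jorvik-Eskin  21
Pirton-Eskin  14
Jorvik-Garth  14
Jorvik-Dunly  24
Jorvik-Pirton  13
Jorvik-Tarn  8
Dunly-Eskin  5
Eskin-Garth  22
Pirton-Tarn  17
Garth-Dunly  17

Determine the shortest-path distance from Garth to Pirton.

Enumerating some paths:
Garth - Jorvik - Pirton: 14+13 = 27
Garth - Irby - Eskin - Pirton: 5+3+14 = 22
The minimum is 22 mi via Garth - Irby - Eskin - Pirton.

22 mi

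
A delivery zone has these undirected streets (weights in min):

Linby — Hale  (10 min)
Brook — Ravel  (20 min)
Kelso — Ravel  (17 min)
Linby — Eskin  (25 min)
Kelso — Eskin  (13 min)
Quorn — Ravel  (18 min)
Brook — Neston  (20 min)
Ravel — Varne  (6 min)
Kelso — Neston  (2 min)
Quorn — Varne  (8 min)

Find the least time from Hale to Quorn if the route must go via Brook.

104 min

Shortest Hale→Brook: Hale–Linby–Eskin–Kelso–Neston–Brook = 70
Best Brook to Quorn: Brook–Ravel–Varne–Quorn costing 34
Total via Brook: 70 + 34 = 104 min.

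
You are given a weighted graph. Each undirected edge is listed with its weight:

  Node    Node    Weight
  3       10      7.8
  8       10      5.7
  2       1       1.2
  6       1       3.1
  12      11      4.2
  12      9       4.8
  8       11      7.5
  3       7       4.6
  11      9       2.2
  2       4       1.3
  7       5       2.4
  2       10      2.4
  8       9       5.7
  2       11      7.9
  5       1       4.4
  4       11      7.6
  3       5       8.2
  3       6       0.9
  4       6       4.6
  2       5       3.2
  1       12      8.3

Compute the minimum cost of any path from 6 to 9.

14.4

Running Dijkstra from 6:
6: 0
3: 0.9  (via 6)
1: 3.1  (via 6)
2: 4.3  (via 1)
4: 4.6  (via 6)
7: 5.5  (via 3)
10: 6.7  (via 2)
5: 7.5  (via 1)
12: 11.4  (via 1)
11: 12.2  (via 2)
8: 12.4  (via 10)
9: 14.4  (via 11)
Shortest route: 6–1–2–11–9 = 14.4.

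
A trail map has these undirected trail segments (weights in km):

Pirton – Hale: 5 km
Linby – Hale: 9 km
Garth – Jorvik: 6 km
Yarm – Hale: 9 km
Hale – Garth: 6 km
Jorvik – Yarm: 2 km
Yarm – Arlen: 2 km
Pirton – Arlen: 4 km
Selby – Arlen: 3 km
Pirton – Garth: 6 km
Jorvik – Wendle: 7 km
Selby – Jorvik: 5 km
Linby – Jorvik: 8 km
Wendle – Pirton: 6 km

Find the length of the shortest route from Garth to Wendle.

Running Dijkstra from Garth:
Garth: 0
Jorvik: 6  (via Garth)
Hale: 6  (via Garth)
Pirton: 6  (via Garth)
Yarm: 8  (via Jorvik)
Arlen: 10  (via Pirton)
Selby: 11  (via Jorvik)
Wendle: 12  (via Pirton)
Shortest route: Garth → Pirton → Wendle = 12 km.

12 km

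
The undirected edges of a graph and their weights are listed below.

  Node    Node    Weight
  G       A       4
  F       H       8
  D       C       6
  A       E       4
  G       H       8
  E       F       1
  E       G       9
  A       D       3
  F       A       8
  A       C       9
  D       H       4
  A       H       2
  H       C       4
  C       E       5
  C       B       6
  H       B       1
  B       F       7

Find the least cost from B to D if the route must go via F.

Best B to F: B–F costing 7
Best F to D: F–E–A–D costing 8
Total via F: 7 + 8 = 15.

15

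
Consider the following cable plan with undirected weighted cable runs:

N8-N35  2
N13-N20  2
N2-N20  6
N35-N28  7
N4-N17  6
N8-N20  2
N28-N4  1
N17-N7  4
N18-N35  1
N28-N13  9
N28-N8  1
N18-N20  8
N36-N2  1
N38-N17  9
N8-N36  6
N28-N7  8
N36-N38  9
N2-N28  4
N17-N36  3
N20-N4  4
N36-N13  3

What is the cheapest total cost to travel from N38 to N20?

Shortest distances from N38:
N38: 0
N36: 9  (via N38)
N17: 9  (via N38)
N2: 10  (via N36)
N13: 12  (via N36)
N7: 13  (via N17)
N28: 14  (via N2)
N20: 14  (via N13)
Shortest route: N38–N36–N13–N20 = 14.

14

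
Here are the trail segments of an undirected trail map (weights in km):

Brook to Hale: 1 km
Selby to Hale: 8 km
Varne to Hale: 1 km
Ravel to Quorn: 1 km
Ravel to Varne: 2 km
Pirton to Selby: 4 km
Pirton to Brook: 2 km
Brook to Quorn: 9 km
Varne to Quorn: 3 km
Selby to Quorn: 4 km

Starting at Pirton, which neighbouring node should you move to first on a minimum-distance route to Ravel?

Brook

Compare a few routes:
Pirton - Brook - Hale - Varne - Ravel: 2+1+1+2 = 6
Pirton - Brook - Hale - Varne - Quorn - Ravel: 2+1+1+3+1 = 8
Pirton - Selby - Quorn - Ravel: 4+4+1 = 9
The minimum is 6 km via Pirton - Brook - Hale - Varne - Ravel.
So from Pirton the first move is to Brook.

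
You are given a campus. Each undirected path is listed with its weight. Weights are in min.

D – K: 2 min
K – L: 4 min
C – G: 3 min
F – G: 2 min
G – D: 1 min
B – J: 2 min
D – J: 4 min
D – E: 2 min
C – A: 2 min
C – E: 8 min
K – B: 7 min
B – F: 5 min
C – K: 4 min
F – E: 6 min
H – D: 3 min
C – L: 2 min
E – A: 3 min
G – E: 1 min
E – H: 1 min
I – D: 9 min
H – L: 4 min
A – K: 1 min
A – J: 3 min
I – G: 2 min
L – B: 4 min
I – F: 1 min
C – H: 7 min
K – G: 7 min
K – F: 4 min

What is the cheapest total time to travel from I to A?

6 min

Shortest distances from I:
I: 0
F: 1  (via I)
G: 2  (via I)
D: 3  (via G)
E: 3  (via G)
H: 4  (via E)
C: 5  (via G)
K: 5  (via F)
A: 6  (via E)
Shortest route: I → G → E → A = 6 min.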